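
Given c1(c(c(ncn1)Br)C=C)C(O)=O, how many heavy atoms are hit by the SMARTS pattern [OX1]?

1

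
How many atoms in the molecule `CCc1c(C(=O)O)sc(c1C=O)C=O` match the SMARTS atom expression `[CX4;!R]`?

2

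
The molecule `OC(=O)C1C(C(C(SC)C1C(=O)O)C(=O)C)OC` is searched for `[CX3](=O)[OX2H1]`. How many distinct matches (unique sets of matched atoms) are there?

2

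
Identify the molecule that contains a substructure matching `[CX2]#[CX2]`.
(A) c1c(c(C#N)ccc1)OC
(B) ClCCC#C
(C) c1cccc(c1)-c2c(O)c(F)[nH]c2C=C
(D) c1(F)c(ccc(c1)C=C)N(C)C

[CX2]#[CX2] describes a carbon-carbon triple bond (an alkyne).
(A) has a nitrile (-C#N) but the triple bond is C#N, not C#C.
(B) contains an ethynyl group (-C#CH), which satisfies every atom and bond constraint.
(C) has a vinyl group (-CH=CH2) but the C=C is a double bond; both carbons are CX3, not CX2.
(D) has a vinyl group (-CH=CH2) but the C=C is a double bond; both carbons are CX3, not CX2.
So the answer is (B).

B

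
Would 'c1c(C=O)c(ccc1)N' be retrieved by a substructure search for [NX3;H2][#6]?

The pattern [NX3;H2][#6] describes a trivalent nitrogen with two H attached to carbon — a primary amine.
The molecule carries a primary amino group (-NH2), whose atoms satisfy every constraint of the query, so the pattern matches.

Yes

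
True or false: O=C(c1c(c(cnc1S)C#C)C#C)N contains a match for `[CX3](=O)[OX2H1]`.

False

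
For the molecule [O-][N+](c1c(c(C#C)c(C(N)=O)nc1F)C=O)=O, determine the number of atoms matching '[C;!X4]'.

4

The query [C;!X4] means: aliphatic carbon that does not have four total connections.
Check the 17 heavy atoms by environment: 1× n (aromatic, X2) → no; 5× c (aromatic, X3) → no; 2× C (X3) → match; 3× O (X1) → no; 1× N (X3) → no; 2× C (X2) → match; 1× F (X1) → no; 1× N (charge +1, X3) → no; 1× O (charge -1, X1) → no.
Summing the matching environments: 2 + 2 = 4 matching atoms.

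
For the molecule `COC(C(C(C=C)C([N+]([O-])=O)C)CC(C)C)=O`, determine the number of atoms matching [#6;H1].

5

Check the 17 heavy atoms by environment: 2× C (H2) → no; 5× C (H1) → match; 4× C (H3) → no; 1× C (H0) → no; 3× O (H0) → no; 1× N (charge +1, H0) → no; 1× O (charge -1, H0) → no.
That gives 5 matching atoms.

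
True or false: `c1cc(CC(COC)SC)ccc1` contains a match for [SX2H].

The pattern [SX2H] describes an aliphatic sulfur with two connections, one being H — a thiol.
The closest candidate here is a methylthio ether (-SCH3), but the sulfur has H0 (bonded to two carbons), not H1. No other fragment satisfies the full query, so there is no match.

False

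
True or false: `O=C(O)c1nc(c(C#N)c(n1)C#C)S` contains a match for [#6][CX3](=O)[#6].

The pattern [#6][CX3](=O)[#6] describes a carbonyl carbon (no H) flanked by two carbons — a ketone.
The closest candidate here is a carboxylic acid group (-C(=O)OH), but one neighbour of the carbonyl carbon is O, not C. No other fragment satisfies the full query, so there is no match.

False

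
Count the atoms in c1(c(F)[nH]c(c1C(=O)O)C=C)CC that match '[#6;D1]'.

2

Check the 13 heavy atoms by environment: 1× n (aromatic, D2) → no; 4× c (aromatic, D3) → no; 1× F (D1) → no; 1× C (D3) → no; 2× O (D1) → no; 2× C (D2) → no; 2× C (D1) → match.
That gives 2 matching atoms.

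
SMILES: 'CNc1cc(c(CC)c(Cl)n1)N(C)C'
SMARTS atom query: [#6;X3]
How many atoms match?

5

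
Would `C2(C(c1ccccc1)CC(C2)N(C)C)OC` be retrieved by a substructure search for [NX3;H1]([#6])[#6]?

The pattern [NX3;H1]([#6])[#6] describes a trivalent nitrogen with one H, bonded to two carbons — a secondary amine.
The closest candidate here is a dimethylamino group (-N(CH3)2), but the nitrogen has H0, not H1. No other fragment satisfies the full query, so there is no match.

No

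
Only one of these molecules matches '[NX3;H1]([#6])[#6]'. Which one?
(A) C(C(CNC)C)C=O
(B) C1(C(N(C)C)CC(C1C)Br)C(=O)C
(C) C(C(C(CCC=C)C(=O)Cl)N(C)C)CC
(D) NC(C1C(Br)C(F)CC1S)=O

[NX3;H1]([#6])[#6] describes a trivalent nitrogen with one H, bonded to two carbons (a secondary amine).
(A) contains an N-methylamino group (-NHCH3), which satisfies every atom and bond constraint.
(B) has a dimethylamino group (-N(CH3)2) but the nitrogen has H0, not H1.
(C) has a dimethylamino group (-N(CH3)2) but the nitrogen has H0, not H1.
(D) has a primary amide (-C(=O)NH2) but the -C(=O)NH2 nitrogen has H2, not H1.
So the answer is (A).

A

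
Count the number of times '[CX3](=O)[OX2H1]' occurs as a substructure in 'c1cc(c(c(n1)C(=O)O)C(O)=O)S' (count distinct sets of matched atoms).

2

[CX3](=O)[OX2H1] is the SMARTS for a carboxylic acid: an sp2 carbon double-bonded to O and single-bonded to an -OH oxygen.
The molecule carries 2 separate instances of a carboxylic acid group (-C(=O)OH) meeting every constraint; each maps to a distinct set of atoms, giving 2 matches.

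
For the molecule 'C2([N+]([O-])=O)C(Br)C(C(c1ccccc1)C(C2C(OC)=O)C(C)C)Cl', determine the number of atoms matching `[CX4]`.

The query [CX4] means: C with X4: aliphatic carbon with exactly 4 total connections (bonds + H).
Check the 24 heavy atoms by environment: 10× C (X4) → match; 1× N (charge +1, X3) → no; 1× O (charge -1, X1) → no; 2× O (X1) → no; 1× Cl (X1) → no; 1× Br (X1) → no; 6× c (aromatic, X3) → no; 1× C (X3) → no; 1× O (X2) → no.
That gives 10 matching atoms.

10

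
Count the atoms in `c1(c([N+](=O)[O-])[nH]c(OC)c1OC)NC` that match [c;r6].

0

The query [c;r6] means: aromatic carbon that belongs to a six-membered ring.
Check the 14 heavy atoms by environment: 1× n (aromatic, in 5-ring) → no; 4× c (aromatic, in 5-ring) → no; 3× O (acyclic) → no; 3× C (acyclic) → no; 1× N (charge +1, acyclic) → no; 1× O (charge -1, acyclic) → no; 1× N (acyclic) → no.
No environment satisfies the query, so 0 matching atoms.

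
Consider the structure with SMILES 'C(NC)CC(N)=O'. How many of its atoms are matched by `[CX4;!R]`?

3

Check the 7 heavy atoms by environment: 3× C (X4, acyclic) → match; 2× N (X3, acyclic) → no; 1× C (X3, acyclic) → no; 1× O (X1, acyclic) → no.
That gives 3 matching atoms.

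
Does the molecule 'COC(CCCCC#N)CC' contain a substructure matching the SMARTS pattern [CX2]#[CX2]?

The pattern [CX2]#[CX2] describes a carbon-carbon triple bond — an alkyne.
The closest candidate here is a nitrile (-C#N), but the triple bond is C#N, not C#C. No other fragment satisfies the full query, so there is no match.

No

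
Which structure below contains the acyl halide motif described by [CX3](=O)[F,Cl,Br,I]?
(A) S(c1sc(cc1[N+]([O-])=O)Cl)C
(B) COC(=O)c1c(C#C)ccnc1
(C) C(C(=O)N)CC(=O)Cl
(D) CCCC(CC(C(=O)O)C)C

[CX3](=O)[F,Cl,Br,I] describes a carbonyl carbon bonded to a halogen (an acyl halide).
(A) has a chloro substituent but the Cl is not on a carbonyl carbon.
(B) has a methyl-ester group (-C(=O)OCH3) but the carbonyl is bonded to -O-C, not to a halogen.
(C) contains an acyl chloride (-C(=O)Cl), which satisfies every atom and bond constraint.
(D) has a carboxylic acid group (-C(=O)OH) but the carbonyl is bonded to -OH, not to a halogen.
So the answer is (C).

C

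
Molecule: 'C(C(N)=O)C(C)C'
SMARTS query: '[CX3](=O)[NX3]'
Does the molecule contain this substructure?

Yes

The pattern [CX3](=O)[NX3] describes a carbonyl carbon bonded to a trivalent nitrogen — an amide.
The molecule carries a primary amide (-C(=O)NH2), whose atoms satisfy every constraint of the query, so the pattern matches.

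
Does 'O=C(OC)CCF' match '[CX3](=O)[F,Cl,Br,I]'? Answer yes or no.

No

The pattern [CX3](=O)[F,Cl,Br,I] describes a carbonyl carbon bonded to a halogen — an acyl halide.
The closest candidate here is a methyl-ester group (-C(=O)OCH3), but the carbonyl is bonded to -O-C, not to a halogen. No other fragment satisfies the full query, so there is no match.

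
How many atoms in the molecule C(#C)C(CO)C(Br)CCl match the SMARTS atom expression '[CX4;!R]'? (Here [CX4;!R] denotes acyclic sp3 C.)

4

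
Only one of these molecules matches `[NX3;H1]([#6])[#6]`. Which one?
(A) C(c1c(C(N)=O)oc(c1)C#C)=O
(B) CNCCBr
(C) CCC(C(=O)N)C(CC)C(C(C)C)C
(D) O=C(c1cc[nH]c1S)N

B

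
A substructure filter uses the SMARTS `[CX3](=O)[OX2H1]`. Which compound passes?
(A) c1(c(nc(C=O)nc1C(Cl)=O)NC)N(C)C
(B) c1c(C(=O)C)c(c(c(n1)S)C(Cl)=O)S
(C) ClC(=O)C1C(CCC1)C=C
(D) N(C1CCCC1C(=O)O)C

[CX3](=O)[OX2H1] describes an sp2 carbon double-bonded to O and single-bonded to an -OH oxygen (a carboxylic acid).
(A) has an acyl chloride (-C(=O)Cl) but the carbonyl is bonded to Cl, not to an -OH oxygen.
(B) has an acyl chloride (-C(=O)Cl) but the carbonyl is bonded to Cl, not to an -OH oxygen.
(C) has an acyl chloride (-C(=O)Cl) but the carbonyl is bonded to Cl, not to an -OH oxygen.
(D) contains a carboxylic acid group (-C(=O)OH), which satisfies every atom and bond constraint.
So the answer is (D).

D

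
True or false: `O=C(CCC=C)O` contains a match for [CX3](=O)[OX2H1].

The pattern [CX3](=O)[OX2H1] describes an sp2 carbon double-bonded to O and single-bonded to an -OH oxygen — a carboxylic acid.
The molecule carries a carboxylic acid group (-C(=O)OH), whose atoms satisfy every constraint of the query, so the pattern matches.

True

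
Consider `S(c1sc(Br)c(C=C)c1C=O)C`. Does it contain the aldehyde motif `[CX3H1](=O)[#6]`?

Yes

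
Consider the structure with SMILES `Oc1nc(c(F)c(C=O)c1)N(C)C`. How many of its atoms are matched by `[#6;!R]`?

The query [#6;!R] means: carbon not in any ring.
Check the 13 heavy atoms by environment: 1× n (aromatic, in 6-ring) → no; 5× c (aromatic, in 6-ring) → no; 3× C (acyclic) → match; 2× O (acyclic) → no; 1× F (acyclic) → no; 1× N (acyclic) → no.
That gives 3 matching atoms.

3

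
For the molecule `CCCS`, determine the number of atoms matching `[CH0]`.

0

Check the 4 heavy atoms by environment: 2× C (H2) → no; 1× C (H3) → no; 1× S (H1) → no.
No environment satisfies the query, so 0 matching atoms.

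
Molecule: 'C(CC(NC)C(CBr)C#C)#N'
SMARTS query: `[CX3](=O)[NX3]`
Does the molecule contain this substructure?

No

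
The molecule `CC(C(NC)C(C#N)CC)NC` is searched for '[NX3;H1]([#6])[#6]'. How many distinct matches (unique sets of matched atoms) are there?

2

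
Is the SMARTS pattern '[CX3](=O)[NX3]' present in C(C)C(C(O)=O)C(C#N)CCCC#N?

The pattern [CX3](=O)[NX3] describes a carbonyl carbon bonded to a trivalent nitrogen — an amide.
The closest candidate here is a nitrile (-C#N), but the nitrile N is NX1 (triple-bonded), not NX3. No other fragment satisfies the full query, so there is no match.

No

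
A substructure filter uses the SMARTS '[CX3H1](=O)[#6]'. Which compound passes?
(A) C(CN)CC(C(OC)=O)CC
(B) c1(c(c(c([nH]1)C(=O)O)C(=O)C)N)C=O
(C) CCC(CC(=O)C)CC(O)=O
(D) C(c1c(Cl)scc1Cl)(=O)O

B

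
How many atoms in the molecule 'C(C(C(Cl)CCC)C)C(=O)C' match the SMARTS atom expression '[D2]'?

3

Check the 11 heavy atoms by environment: 3× C (D2) → match; 3× C (D3) → no; 3× C (D1) → no; 1× Cl (D1) → no; 1× O (D1) → no.
That gives 3 matching atoms.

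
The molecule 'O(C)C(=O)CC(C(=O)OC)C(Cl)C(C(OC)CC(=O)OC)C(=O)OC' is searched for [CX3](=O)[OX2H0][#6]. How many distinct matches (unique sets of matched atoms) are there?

4

[CX3](=O)[OX2H0][#6] is the SMARTS for an ester: a carbonyl carbon bonded to an oxygen that is itself bonded to carbon (no H on that O).
The molecule carries 4 separate instances of a methyl-ester group (-C(=O)OCH3) meeting every constraint; each maps to a distinct set of atoms, giving 4 matches.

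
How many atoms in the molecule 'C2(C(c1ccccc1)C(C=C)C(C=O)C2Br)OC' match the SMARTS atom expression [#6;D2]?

7

The query [#6;D2] means: any carbon bonded to exactly two heavy atoms.
Check the 18 heavy atoms by environment: 5× C (D3) → no; 2× C (D2) → match; 2× C (D1) → no; 1× O (D1) → no; 1× Br (D1) → no; 1× c (aromatic, D3) → no; 5× c (aromatic, D2) → match; 1× O (D2) → no.
Summing the matching environments: 2 + 5 = 7 matching atoms.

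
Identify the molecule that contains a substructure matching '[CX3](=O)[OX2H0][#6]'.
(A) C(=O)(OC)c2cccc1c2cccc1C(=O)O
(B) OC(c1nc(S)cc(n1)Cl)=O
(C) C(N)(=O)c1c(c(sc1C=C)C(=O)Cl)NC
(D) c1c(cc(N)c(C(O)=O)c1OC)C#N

A

[CX3](=O)[OX2H0][#6] describes a carbonyl carbon bonded to an oxygen that is itself bonded to carbon (no H on that O) (an ester).
(A) contains a methyl-ester group (-C(=O)OCH3), which satisfies every atom and bond constraint.
(B) has a carboxylic acid group (-C(=O)OH) but the singly-bonded O carries H (OX2H1, not H0).
(C) has a primary amide (-C(=O)NH2) but the carbonyl is bonded to N, not to an O-C linkage.
(D) has a carboxylic acid group (-C(=O)OH) but the singly-bonded O carries H (OX2H1, not H0).
So the answer is (A).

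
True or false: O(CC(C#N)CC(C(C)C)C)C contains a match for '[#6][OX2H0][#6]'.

True

The pattern [#6][OX2H0][#6] describes an aliphatic oxygen bridging two carbons with no H on the oxygen — an ether.
The molecule carries a methoxy ether (-OCH3), whose atoms satisfy every constraint of the query, so the pattern matches.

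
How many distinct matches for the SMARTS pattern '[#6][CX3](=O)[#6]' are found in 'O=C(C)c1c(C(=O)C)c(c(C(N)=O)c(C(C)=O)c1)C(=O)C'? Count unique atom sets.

4

[#6][CX3](=O)[#6] is the SMARTS for a ketone: a carbonyl carbon (no H) flanked by two carbons.
The molecule carries 4 separate instances of an acetyl/ketone group (-C(=O)CH3) meeting every constraint; each maps to a distinct set of atoms, giving 4 matches.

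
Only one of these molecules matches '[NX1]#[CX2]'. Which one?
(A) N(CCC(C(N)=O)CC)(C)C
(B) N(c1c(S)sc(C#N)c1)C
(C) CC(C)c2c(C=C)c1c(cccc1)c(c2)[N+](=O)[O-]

B

[NX1]#[CX2] describes a nitrogen triple-bonded to a two-connected carbon (a nitrile).
(A) has a primary amide (-C(=O)NH2) but the nitrogen is NX3, not NX1.
(B) contains a nitrile (-C#N), which satisfies every atom and bond constraint.
(C) has a nitro group (-[N+](=O)[O-]) but there is no C#N triple bond.
So the answer is (B).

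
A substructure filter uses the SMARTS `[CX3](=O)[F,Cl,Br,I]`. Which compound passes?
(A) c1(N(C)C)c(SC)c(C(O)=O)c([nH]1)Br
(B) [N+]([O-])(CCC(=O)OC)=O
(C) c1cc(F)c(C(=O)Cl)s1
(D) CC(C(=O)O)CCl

[CX3](=O)[F,Cl,Br,I] describes a carbonyl carbon bonded to a halogen (an acyl halide).
(A) has a carboxylic acid group (-C(=O)OH) but the carbonyl is bonded to -OH, not to a halogen.
(B) has a methyl-ester group (-C(=O)OCH3) but the carbonyl is bonded to -O-C, not to a halogen.
(C) contains an acyl chloride (-C(=O)Cl), which satisfies every atom and bond constraint.
(D) has a carboxylic acid group (-C(=O)OH) but the carbonyl is bonded to -OH, not to a halogen.
So the answer is (C).

C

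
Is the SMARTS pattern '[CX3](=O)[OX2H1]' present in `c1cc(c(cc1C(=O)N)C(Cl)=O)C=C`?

No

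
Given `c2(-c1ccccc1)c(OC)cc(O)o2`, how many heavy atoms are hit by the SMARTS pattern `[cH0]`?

Check the 14 heavy atoms by environment: 1× o (aromatic, H0) → no; 4× c (aromatic, H0) → match; 6× c (aromatic, H1) → no; 1× O (H0) → no; 1× C (H3) → no; 1× O (H1) → no.
That gives 4 matching atoms.

4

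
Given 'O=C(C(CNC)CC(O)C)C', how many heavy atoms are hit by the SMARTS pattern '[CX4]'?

7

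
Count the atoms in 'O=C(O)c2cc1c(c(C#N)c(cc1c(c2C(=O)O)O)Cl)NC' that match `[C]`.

4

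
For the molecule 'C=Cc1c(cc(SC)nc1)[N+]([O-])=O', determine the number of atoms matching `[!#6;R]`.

1

Check the 13 heavy atoms by environment: 1× n (aromatic, in 6-ring) → match; 5× c (aromatic, in 6-ring) → no; 3× C (acyclic) → no; 1× S (acyclic) → no; 1× N (charge +1, acyclic) → no; 1× O (charge -1, acyclic) → no; 1× O (acyclic) → no.
That gives 1 matching atom.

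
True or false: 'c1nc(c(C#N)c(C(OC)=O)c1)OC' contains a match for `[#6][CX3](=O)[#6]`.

False

The pattern [#6][CX3](=O)[#6] describes a carbonyl carbon (no H) flanked by two carbons — a ketone.
The closest candidate here is a methyl-ester group (-C(=O)OCH3), but one neighbour of the carbonyl carbon is O, not C. No other fragment satisfies the full query, so there is no match.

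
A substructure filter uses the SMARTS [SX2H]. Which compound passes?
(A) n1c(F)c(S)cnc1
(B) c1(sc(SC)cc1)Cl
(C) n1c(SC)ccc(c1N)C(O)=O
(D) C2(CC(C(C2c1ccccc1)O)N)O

A

[SX2H] describes an aliphatic sulfur with two connections, one being H (a thiol).
(A) contains a thiol (-SH), which satisfies every atom and bond constraint.
(B) has a methylthio ether (-SCH3) but the sulfur has H0 (bonded to two carbons), not H1.
(C) has a methylthio ether (-SCH3) but the sulfur has H0 (bonded to two carbons), not H1.
(D) has a hydroxyl group (-OH) but it is an -OH, not an -SH.
So the answer is (A).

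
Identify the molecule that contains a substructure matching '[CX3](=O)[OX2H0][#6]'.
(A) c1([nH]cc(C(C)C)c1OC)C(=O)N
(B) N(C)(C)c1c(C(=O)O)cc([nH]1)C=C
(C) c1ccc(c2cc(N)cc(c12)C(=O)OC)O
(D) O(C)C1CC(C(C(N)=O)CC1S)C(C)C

[CX3](=O)[OX2H0][#6] describes a carbonyl carbon bonded to an oxygen that is itself bonded to carbon (no H on that O) (an ester).
(A) has a methoxy ether (-OCH3) but the ether oxygen is not adjacent to a C=O carbon.
(B) has a carboxylic acid group (-C(=O)OH) but the singly-bonded O carries H (OX2H1, not H0).
(C) contains a methyl-ester group (-C(=O)OCH3), which satisfies every atom and bond constraint.
(D) has a methoxy ether (-OCH3) but the ether oxygen is not adjacent to a C=O carbon.
So the answer is (C).

C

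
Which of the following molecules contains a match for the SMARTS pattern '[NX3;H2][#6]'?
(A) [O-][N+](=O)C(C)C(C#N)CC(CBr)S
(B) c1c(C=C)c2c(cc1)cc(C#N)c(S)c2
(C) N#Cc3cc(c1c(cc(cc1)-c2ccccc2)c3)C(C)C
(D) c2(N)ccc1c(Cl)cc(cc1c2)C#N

D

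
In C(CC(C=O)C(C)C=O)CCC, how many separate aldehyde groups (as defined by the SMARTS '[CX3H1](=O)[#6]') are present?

2

[CX3H1](=O)[#6] is the SMARTS for an aldehyde: an sp2 carbon with one H, double-bonded to O and single-bonded to carbon.
The molecule carries 2 separate instances of an aldehyde (-CHO) meeting every constraint; each maps to a distinct set of atoms, giving 2 matches.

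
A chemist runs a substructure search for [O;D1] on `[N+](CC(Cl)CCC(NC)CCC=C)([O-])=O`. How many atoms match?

2

The query [O;D1] means: aliphatic oxygen bonded to exactly one heavy atom.
Check the 15 heavy atoms by environment: 6× C (D2) → no; 2× C (D3) → no; 1× N (charge +1, D3) → no; 1× O (charge -1, D1) → match; 1× O (D1) → match; 2× C (D1) → no; 1× N (D2) → no; 1× Cl (D1) → no.
Summing the matching environments: 1 + 1 = 2 matching atoms.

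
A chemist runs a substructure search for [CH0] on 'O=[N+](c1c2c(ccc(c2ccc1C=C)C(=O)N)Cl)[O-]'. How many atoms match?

The query [CH0] means: aliphatic carbon with no attached hydrogen.
Check the 19 heavy atoms by environment: 6× c (aromatic, H0) → no; 4× c (aromatic, H1) → no; 1× Cl (H0) → no; 1× C (H0) → match; 2× O (H0) → no; 1× N (H2) → no; 1× C (H1) → no; 1× C (H2) → no; 1× N (charge +1, H0) → no; 1× O (charge -1, H0) → no.
That gives 1 matching atom.

1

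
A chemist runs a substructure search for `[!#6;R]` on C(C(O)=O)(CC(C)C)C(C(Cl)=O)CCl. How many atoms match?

The query [!#6;R] means: non-carbon atom that is part of a ring.
Check the 14 heavy atoms by environment: 9× C (acyclic) → no; 3× O (acyclic) → no; 2× Cl (acyclic) → no.
No environment satisfies the query, so 0 matching atoms.

0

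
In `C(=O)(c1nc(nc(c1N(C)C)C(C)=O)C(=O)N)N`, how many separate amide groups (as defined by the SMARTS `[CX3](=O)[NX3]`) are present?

2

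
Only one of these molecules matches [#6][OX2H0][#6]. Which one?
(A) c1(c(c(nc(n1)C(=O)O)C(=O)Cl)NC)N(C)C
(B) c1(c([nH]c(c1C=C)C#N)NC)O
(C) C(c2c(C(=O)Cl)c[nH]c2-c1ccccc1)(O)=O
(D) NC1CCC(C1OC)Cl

[#6][OX2H0][#6] describes an aliphatic oxygen bridging two carbons with no H on the oxygen (an ether).
(A) has a carboxylic acid group (-C(=O)OH) but the -OH oxygen has H1; the =O is OX1, not OX2.
(B) has a hydroxyl group (-OH) but the oxygen has H1, not H0 bridging two carbons.
(C) has a carboxylic acid group (-C(=O)OH) but the -OH oxygen has H1; the =O is OX1, not OX2.
(D) contains a methoxy ether (-OCH3), which satisfies every atom and bond constraint.
So the answer is (D).

D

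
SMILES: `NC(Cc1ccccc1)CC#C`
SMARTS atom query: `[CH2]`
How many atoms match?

2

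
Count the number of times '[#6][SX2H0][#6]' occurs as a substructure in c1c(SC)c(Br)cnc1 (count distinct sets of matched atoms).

1

[#6][SX2H0][#6] is the SMARTS for a thioether: an aliphatic sulfur bridging two carbons with no H on the sulfur.
Exactly one fragment in the molecule meets all constraints, giving 1 match.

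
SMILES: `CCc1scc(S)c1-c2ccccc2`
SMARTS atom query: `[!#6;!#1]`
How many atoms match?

Check the 14 heavy atoms by environment: 1× s (aromatic) → match; 10× c (aromatic) → no; 2× C → no; 1× S → match.
Summing the matching environments: 1 + 1 = 2 matching atoms.

2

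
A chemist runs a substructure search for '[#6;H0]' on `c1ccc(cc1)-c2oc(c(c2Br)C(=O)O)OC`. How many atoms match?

6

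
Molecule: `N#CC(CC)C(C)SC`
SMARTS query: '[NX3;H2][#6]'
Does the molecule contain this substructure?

No

The pattern [NX3;H2][#6] describes a trivalent nitrogen with two H attached to carbon — a primary amine.
The closest candidate here is a nitrile (-C#N), but the nitrogen is NX1 (triple-bonded), not NX3 with two H. No other fragment satisfies the full query, so there is no match.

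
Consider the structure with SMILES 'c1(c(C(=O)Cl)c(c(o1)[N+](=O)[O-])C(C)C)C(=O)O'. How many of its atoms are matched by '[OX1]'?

4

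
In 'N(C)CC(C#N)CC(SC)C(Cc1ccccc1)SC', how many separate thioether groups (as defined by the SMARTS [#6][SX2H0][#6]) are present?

2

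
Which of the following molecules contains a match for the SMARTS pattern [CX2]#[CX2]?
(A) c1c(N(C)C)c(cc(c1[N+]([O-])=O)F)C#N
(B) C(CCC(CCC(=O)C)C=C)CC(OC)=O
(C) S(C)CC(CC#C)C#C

[CX2]#[CX2] describes a carbon-carbon triple bond (an alkyne).
(A) has a nitrile (-C#N) but the triple bond is C#N, not C#C.
(B) has a vinyl group (-CH=CH2) but the C=C is a double bond; both carbons are CX3, not CX2.
(C) contains an ethynyl group (-C#CH), which satisfies every atom and bond constraint.
So the answer is (C).

C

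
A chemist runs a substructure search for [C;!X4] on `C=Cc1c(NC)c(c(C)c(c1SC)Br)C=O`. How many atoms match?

The query [C;!X4] means: aliphatic carbon that does not have four total connections.
Check the 16 heavy atoms by environment: 6× c (aromatic, X3) → no; 3× C (X3) → match; 1× O (X1) → no; 1× Br (X1) → no; 1× S (X2) → no; 3× C (X4) → no; 1× N (X3) → no.
That gives 3 matching atoms.

3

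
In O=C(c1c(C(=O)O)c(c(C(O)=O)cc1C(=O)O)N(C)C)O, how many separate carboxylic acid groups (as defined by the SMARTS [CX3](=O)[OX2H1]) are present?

[CX3](=O)[OX2H1] is the SMARTS for a carboxylic acid: an sp2 carbon double-bonded to O and single-bonded to an -OH oxygen.
The molecule carries 4 separate instances of a carboxylic acid group (-C(=O)OH) meeting every constraint; each maps to a distinct set of atoms, giving 4 matches.

4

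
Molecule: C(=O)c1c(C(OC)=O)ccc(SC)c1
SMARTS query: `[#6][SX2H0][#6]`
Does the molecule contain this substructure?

Yes

The pattern [#6][SX2H0][#6] describes an aliphatic sulfur bridging two carbons with no H on the sulfur — a thioether.
The molecule carries a methylthio ether (-SCH3), whose atoms satisfy every constraint of the query, so the pattern matches.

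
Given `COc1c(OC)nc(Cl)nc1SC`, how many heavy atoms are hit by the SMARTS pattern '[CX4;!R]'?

Check the 13 heavy atoms by environment: 2× n (aromatic, X2, in 6-ring) → no; 4× c (aromatic, X3, in 6-ring) → no; 1× S (X2, acyclic) → no; 3× C (X4, acyclic) → match; 1× Cl (X1, acyclic) → no; 2× O (X2, acyclic) → no.
That gives 3 matching atoms.

3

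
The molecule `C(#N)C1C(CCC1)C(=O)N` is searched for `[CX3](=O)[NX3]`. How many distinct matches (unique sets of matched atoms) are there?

1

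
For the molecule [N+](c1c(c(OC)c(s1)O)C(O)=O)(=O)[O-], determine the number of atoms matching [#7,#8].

7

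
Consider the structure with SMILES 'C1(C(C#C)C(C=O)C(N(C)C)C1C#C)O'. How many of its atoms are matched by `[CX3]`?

1

The query [CX3] means: C with X3: aliphatic carbon with exactly 3 total connections.
Check the 15 heavy atoms by environment: 7× C (X4) → no; 4× C (X2) → no; 1× O (X2) → no; 1× C (X3) → match; 1× O (X1) → no; 1× N (X3) → no.
That gives 1 matching atom.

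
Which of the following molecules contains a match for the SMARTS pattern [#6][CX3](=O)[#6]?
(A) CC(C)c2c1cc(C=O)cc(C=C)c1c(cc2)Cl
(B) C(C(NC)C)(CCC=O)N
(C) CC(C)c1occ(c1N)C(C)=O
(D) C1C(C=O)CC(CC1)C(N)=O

C

[#6][CX3](=O)[#6] describes a carbonyl carbon (no H) flanked by two carbons (a ketone).
(A) has an aldehyde (-CHO) but the carbonyl carbon has H1, so it is not flanked by two carbons.
(B) has an aldehyde (-CHO) but the carbonyl carbon has H1, so it is not flanked by two carbons.
(C) contains an acetyl/ketone group (-C(=O)CH3), which satisfies every atom and bond constraint.
(D) has an aldehyde (-CHO) but the carbonyl carbon has H1, so it is not flanked by two carbons.
So the answer is (C).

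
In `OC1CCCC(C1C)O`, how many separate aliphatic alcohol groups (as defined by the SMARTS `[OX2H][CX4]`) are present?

2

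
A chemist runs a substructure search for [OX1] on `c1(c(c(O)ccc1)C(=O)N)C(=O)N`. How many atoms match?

2

The query [OX1] means: aliphatic oxygen with one total connection — typically a carbonyl =O or an oxide.
Check the 13 heavy atoms by environment: 6× c (aromatic, X3) → no; 2× C (X3) → no; 2× O (X1) → match; 2× N (X3) → no; 1× O (X2) → no.
That gives 2 matching atoms.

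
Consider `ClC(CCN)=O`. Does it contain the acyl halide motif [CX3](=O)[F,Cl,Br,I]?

The pattern [CX3](=O)[F,Cl,Br,I] describes a carbonyl carbon bonded to a halogen — an acyl halide.
The molecule carries an acyl chloride (-C(=O)Cl), whose atoms satisfy every constraint of the query, so the pattern matches.

Yes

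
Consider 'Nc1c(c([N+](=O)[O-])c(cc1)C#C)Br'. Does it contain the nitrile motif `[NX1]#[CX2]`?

No

The pattern [NX1]#[CX2] describes a nitrogen triple-bonded to a two-connected carbon — a nitrile.
The closest candidate here is a nitro group (-[N+](=O)[O-]), but there is no C#N triple bond. No other fragment satisfies the full query, so there is no match.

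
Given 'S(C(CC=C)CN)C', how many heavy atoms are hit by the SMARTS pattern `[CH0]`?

0

The query [CH0] means: aliphatic carbon with no attached hydrogen.
Check the 8 heavy atoms by environment: 3× C (H2) → no; 2× C (H1) → no; 1× N (H2) → no; 1× S (H0) → no; 1× C (H3) → no.
No environment satisfies the query, so 0 matching atoms.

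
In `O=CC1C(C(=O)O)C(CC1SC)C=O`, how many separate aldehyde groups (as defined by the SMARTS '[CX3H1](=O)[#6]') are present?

2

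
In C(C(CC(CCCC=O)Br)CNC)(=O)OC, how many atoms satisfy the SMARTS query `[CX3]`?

The query [CX3] means: C with X3: aliphatic carbon with exactly 3 total connections.
Check the 16 heavy atoms by environment: 9× C (X4) → no; 1× N (X3) → no; 2× C (X3) → match; 2× O (X1) → no; 1× O (X2) → no; 1× Br (X1) → no.
That gives 2 matching atoms.

2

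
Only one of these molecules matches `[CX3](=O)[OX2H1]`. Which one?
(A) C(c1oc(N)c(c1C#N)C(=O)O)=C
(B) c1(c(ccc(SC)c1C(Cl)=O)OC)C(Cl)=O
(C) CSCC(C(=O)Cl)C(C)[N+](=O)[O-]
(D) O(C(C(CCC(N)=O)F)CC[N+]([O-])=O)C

A

[CX3](=O)[OX2H1] describes an sp2 carbon double-bonded to O and single-bonded to an -OH oxygen (a carboxylic acid).
(A) contains a carboxylic acid group (-C(=O)OH), which satisfies every atom and bond constraint.
(B) has an acyl chloride (-C(=O)Cl) but the carbonyl is bonded to Cl, not to an -OH oxygen.
(C) has an acyl chloride (-C(=O)Cl) but the carbonyl is bonded to Cl, not to an -OH oxygen.
(D) has a primary amide (-C(=O)NH2) but the carbonyl is bonded to N, not to an -OH oxygen.
So the answer is (A).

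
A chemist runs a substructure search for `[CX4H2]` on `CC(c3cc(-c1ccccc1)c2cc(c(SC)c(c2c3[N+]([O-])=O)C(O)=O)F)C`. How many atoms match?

0

The query [CX4H2] means: sp3 carbon (X4) with exactly two hydrogens.
Check the 28 heavy atoms by environment: 9× c (aromatic, H0, X3) → no; 7× c (aromatic, H1, X3) → no; 1× N (charge +1, H0, X3) → no; 1× O (charge -1, H0, X1) → no; 2× O (H0, X1) → no; 1× S (H0, X2) → no; 3× C (H3, X4) → no; 1× C (H0, X3) → no; 1× O (H1, X2) → no; 1× F (H0, X1) → no; 1× C (H1, X4) → no.
No environment satisfies the query, so 0 matching atoms.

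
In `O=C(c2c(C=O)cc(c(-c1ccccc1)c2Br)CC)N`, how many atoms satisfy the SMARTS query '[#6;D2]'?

Check the 20 heavy atoms by environment: 6× c (aromatic, D3) → no; 6× c (aromatic, D2) → match; 2× C (D2) → match; 2× O (D1) → no; 1× C (D3) → no; 1× N (D1) → no; 1× Br (D1) → no; 1× C (D1) → no.
Summing the matching environments: 6 + 2 = 8 matching atoms.

8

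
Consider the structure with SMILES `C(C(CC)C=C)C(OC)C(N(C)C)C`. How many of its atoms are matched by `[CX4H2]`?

The query [CX4H2] means: sp3 carbon (X4) with exactly two hydrogens.
Check the 14 heavy atoms by environment: 5× C (H3, X4) → no; 3× C (H1, X4) → no; 2× C (H2, X4) → match; 1× N (H0, X3) → no; 1× O (H0, X2) → no; 1× C (H1, X3) → no; 1× C (H2, X3) → no.
That gives 2 matching atoms.

2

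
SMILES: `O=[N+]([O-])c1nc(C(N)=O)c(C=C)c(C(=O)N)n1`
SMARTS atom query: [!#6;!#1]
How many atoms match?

The query [!#6;!#1] means: not carbon and not hydrogen — any heteroatom.
Check the 17 heavy atoms by environment: 2× n (aromatic) → match; 4× c (aromatic) → no; 4× C → no; 3× O → match; 2× N → match; 1× N (charge +1) → match; 1× O (charge -1) → match.
Summing the matching environments: 2 + 3 + 2 + 1 + 1 = 9 matching atoms.

9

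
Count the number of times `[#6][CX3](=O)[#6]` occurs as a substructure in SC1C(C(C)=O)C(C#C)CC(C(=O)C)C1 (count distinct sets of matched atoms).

2

[#6][CX3](=O)[#6] is the SMARTS for a ketone: a carbonyl carbon (no H) flanked by two carbons.
The molecule carries 2 separate instances of an acetyl/ketone group (-C(=O)CH3) meeting every constraint; each maps to a distinct set of atoms, giving 2 matches.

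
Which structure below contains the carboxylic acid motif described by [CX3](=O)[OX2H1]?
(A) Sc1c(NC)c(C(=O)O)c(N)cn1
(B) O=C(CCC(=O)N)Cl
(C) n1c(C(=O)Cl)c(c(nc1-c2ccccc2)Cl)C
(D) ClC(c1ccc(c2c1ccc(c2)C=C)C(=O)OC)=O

A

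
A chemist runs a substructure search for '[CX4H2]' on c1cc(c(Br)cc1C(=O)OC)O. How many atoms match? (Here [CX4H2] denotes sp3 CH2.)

The query [CX4H2] means: sp3 carbon (X4) with exactly two hydrogens.
Check the 12 heavy atoms by environment: 3× c (aromatic, H0, X3) → no; 3× c (aromatic, H1, X3) → no; 1× C (H0, X3) → no; 1× O (H0, X1) → no; 1× O (H0, X2) → no; 1× C (H3, X4) → no; 1× O (H1, X2) → no; 1× Br (H0, X1) → no.
No environment satisfies the query, so 0 matching atoms.

0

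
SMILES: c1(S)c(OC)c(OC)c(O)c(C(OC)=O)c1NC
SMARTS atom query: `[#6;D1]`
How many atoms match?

The query [#6;D1] means: carbon bonded to exactly one heavy atom.
Check the 18 heavy atoms by environment: 6× c (aromatic, D3) → no; 3× O (D2) → no; 4× C (D1) → match; 1× S (D1) → no; 2× O (D1) → no; 1× N (D2) → no; 1× C (D3) → no.
That gives 4 matching atoms.

4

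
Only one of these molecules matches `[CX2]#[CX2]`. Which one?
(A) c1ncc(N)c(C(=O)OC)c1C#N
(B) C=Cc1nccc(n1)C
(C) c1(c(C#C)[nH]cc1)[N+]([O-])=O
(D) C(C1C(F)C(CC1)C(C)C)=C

[CX2]#[CX2] describes a carbon-carbon triple bond (an alkyne).
(A) has a nitrile (-C#N) but the triple bond is C#N, not C#C.
(B) has a vinyl group (-CH=CH2) but the C=C is a double bond; both carbons are CX3, not CX2.
(C) contains an ethynyl group (-C#CH), which satisfies every atom and bond constraint.
(D) has a vinyl group (-CH=CH2) but the C=C is a double bond; both carbons are CX3, not CX2.
So the answer is (C).

C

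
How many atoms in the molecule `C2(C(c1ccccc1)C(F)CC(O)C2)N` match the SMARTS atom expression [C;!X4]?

0

Check the 15 heavy atoms by environment: 6× C (X4) → no; 1× O (X2) → no; 6× c (aromatic, X3) → no; 1× F (X1) → no; 1× N (X3) → no.
No environment satisfies the query, so 0 matching atoms.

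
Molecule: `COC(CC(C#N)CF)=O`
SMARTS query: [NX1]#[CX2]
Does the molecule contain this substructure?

The pattern [NX1]#[CX2] describes a nitrogen triple-bonded to a two-connected carbon — a nitrile.
The molecule carries a nitrile (-C#N), whose atoms satisfy every constraint of the query, so the pattern matches.

Yes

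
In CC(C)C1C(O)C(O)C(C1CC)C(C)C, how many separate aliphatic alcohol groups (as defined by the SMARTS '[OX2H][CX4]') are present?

[OX2H][CX4] is the SMARTS for an aliphatic alcohol: a hydroxyl oxygen bound to an sp3 (X4) carbon.
The molecule carries 2 separate instances of a hydroxyl group (-OH) meeting every constraint; each maps to a distinct set of atoms, giving 2 matches.

2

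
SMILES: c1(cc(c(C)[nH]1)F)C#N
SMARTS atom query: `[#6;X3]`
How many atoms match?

4

Check the 9 heavy atoms by environment: 1× n (aromatic, X3) → no; 4× c (aromatic, X3) → match; 1× C (X2) → no; 1× N (X1) → no; 1× F (X1) → no; 1× C (X4) → no.
That gives 4 matching atoms.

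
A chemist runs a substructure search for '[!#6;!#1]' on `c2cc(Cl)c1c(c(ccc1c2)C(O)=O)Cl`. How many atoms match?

Check the 15 heavy atoms by environment: 10× c (aromatic) → no; 2× Cl → match; 1× C → no; 2× O → match.
Summing the matching environments: 2 + 2 = 4 matching atoms.

4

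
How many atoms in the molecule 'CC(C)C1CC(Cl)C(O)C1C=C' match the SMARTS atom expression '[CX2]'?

0

The query [CX2] means: C with X2: aliphatic carbon with exactly 2 total connections.
Check the 12 heavy atoms by environment: 8× C (X4) → no; 2× C (X3) → no; 1× Cl (X1) → no; 1× O (X2) → no.
No environment satisfies the query, so 0 matching atoms.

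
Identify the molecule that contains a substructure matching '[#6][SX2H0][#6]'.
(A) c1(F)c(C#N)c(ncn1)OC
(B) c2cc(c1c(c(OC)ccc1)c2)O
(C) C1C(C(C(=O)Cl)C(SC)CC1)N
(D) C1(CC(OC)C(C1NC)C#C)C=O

C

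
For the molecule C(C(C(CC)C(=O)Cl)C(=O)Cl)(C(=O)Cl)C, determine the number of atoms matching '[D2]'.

1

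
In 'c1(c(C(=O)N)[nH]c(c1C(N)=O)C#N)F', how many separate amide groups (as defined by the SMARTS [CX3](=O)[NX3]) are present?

2

[CX3](=O)[NX3] is the SMARTS for an amide: a carbonyl carbon bonded to a trivalent nitrogen.
The molecule carries 2 separate instances of a primary amide (-C(=O)NH2) meeting every constraint; each maps to a distinct set of atoms, giving 2 matches.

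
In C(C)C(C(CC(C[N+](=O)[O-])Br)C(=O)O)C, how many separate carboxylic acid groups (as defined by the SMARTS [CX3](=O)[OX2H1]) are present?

1

[CX3](=O)[OX2H1] is the SMARTS for a carboxylic acid: an sp2 carbon double-bonded to O and single-bonded to an -OH oxygen.
Exactly one fragment in the molecule meets all constraints, giving 1 match.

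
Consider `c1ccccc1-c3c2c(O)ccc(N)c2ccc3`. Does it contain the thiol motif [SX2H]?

No

The pattern [SX2H] describes an aliphatic sulfur with two connections, one being H — a thiol.
The closest candidate here is a hydroxyl group (-OH), but it is an -OH, not an -SH. No other fragment satisfies the full query, so there is no match.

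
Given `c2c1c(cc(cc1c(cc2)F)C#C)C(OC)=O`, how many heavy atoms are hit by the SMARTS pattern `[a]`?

The query [a] means: a matches any aromatic atom.
Check the 17 heavy atoms by environment: 10× c (aromatic) → match; 4× C → no; 2× O → no; 1× F → no.
That gives 10 matching atoms.

10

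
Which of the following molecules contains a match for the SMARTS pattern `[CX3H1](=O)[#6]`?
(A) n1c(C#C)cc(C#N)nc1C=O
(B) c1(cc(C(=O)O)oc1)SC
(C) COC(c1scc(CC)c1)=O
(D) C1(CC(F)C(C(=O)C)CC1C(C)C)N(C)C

A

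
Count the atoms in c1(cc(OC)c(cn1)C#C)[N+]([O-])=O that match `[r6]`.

6

Check the 13 heavy atoms by environment: 1× n (aromatic, in 6-ring) → match; 5× c (aromatic, in 6-ring) → match; 2× O (acyclic) → no; 3× C (acyclic) → no; 1× N (charge +1, acyclic) → no; 1× O (charge -1, acyclic) → no.
Summing the matching environments: 1 + 5 = 6 matching atoms.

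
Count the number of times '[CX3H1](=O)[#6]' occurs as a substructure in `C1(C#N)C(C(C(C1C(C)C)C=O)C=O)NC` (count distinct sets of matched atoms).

2

[CX3H1](=O)[#6] is the SMARTS for an aldehyde: an sp2 carbon with one H, double-bonded to O and single-bonded to carbon.
The molecule carries 2 separate instances of an aldehyde (-CHO) meeting every constraint; each maps to a distinct set of atoms, giving 2 matches.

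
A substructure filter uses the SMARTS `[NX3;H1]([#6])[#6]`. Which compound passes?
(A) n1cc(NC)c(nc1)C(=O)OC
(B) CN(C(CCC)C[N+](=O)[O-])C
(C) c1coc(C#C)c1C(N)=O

[NX3;H1]([#6])[#6] describes a trivalent nitrogen with one H, bonded to two carbons (a secondary amine).
(A) contains an N-methylamino group (-NHCH3), which satisfies every atom and bond constraint.
(B) has a dimethylamino group (-N(CH3)2) but the nitrogen has H0, not H1.
(C) has a primary amide (-C(=O)NH2) but the -C(=O)NH2 nitrogen has H2, not H1.
So the answer is (A).

A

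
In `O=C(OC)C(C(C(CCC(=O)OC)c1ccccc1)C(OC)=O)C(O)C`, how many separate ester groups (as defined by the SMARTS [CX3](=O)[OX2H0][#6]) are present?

[CX3](=O)[OX2H0][#6] is the SMARTS for an ester: a carbonyl carbon bonded to an oxygen that is itself bonded to carbon (no H on that O).
The molecule carries 3 separate instances of a methyl-ester group (-C(=O)OCH3) meeting every constraint; each maps to a distinct set of atoms, giving 3 matches.

3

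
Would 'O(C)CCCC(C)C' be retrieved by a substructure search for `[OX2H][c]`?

No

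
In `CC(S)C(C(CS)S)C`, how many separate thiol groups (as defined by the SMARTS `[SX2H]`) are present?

3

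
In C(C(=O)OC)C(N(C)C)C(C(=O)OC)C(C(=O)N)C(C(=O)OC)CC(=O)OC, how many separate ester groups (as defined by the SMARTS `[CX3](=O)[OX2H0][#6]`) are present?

4

[CX3](=O)[OX2H0][#6] is the SMARTS for an ester: a carbonyl carbon bonded to an oxygen that is itself bonded to carbon (no H on that O).
The molecule carries 4 separate instances of a methyl-ester group (-C(=O)OCH3) meeting every constraint; each maps to a distinct set of atoms, giving 4 matches.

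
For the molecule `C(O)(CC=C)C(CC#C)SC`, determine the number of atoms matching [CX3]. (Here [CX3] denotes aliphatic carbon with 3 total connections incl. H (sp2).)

2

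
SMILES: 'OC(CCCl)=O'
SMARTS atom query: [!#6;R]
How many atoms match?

0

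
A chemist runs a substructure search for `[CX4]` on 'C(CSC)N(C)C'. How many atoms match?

5

Check the 7 heavy atoms by environment: 5× C (X4) → match; 1× S (X2) → no; 1× N (X3) → no.
That gives 5 matching atoms.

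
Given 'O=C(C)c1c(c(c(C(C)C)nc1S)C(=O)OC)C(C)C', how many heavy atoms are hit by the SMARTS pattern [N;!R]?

0

Check the 20 heavy atoms by environment: 1× n (aromatic, in 6-ring) → no; 5× c (aromatic, in 6-ring) → no; 10× C (acyclic) → no; 3× O (acyclic) → no; 1× S (acyclic) → no.
No environment satisfies the query, so 0 matching atoms.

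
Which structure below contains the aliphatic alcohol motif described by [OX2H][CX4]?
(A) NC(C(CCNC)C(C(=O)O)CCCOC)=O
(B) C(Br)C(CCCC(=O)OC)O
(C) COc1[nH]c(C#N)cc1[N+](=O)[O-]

B

[OX2H][CX4] describes a hydroxyl oxygen bound to an sp3 (X4) carbon (an aliphatic alcohol).
(A) has a carboxylic acid group (-C(=O)OH) but the -OH is on a CX3 carbonyl carbon, not a CX4 carbon.
(B) contains a hydroxyl group (-OH), which satisfies every atom and bond constraint.
(C) has a methoxy ether (-OCH3) but the oxygen has H0 (ether), not H1.
So the answer is (B).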